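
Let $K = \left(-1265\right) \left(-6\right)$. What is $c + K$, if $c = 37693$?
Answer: $45283$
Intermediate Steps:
$K = 7590$
$c + K = 37693 + 7590 = 45283$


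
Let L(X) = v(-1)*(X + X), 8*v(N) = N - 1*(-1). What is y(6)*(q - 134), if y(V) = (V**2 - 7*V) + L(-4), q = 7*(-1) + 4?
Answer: 822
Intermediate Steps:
v(N) = 1/8 + N/8 (v(N) = (N - 1*(-1))/8 = (N + 1)/8 = (1 + N)/8 = 1/8 + N/8)
q = -3 (q = -7 + 4 = -3)
L(X) = 0 (L(X) = (1/8 + (1/8)*(-1))*(X + X) = (1/8 - 1/8)*(2*X) = 0*(2*X) = 0)
y(V) = V**2 - 7*V (y(V) = (V**2 - 7*V) + 0 = V**2 - 7*V)
y(6)*(q - 134) = (6*(-7 + 6))*(-3 - 134) = (6*(-1))*(-137) = -6*(-137) = 822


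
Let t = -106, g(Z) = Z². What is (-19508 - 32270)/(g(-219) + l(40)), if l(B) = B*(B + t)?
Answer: -51778/45321 ≈ -1.1425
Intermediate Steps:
l(B) = B*(-106 + B) (l(B) = B*(B - 106) = B*(-106 + B))
(-19508 - 32270)/(g(-219) + l(40)) = (-19508 - 32270)/((-219)² + 40*(-106 + 40)) = -51778/(47961 + 40*(-66)) = -51778/(47961 - 2640) = -51778/45321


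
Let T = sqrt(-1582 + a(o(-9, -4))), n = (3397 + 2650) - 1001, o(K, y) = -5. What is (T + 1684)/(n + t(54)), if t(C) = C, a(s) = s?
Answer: 421/1275 + 23*I*sqrt(3)/5100 ≈ 0.3302 + 0.0078112*I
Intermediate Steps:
n = 5046 (n = 6047 - 1001 = 5046)
T = 23*I*sqrt(3) (T = sqrt(-1582 - 5) = sqrt(-1587) = 23*I*sqrt(3) ≈ 39.837*I)
(T + 1684)/(n + t(54)) = (23*I*sqrt(3) + 1684)/(5046 + 54) = (1684 + 23*I*sqrt(3))/5100 = (1684 + 23*I*sqrt(3))*(1/5100) = 421/1275 + 23*I*sqrt(3)/5100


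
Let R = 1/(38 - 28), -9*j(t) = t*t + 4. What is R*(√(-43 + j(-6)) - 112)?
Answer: -56/5 + I*√427/30 ≈ -11.2 + 0.6888*I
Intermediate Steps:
j(t) = -4/9 - t²/9 (j(t) = -(t*t + 4)/9 = -(t² + 4)/9 = -(4 + t²)/9 = -4/9 - t²/9)
R = ⅒ (R = 1/10 = ⅒ ≈ 0.10000)
R*(√(-43 + j(-6)) - 112) = (√(-43 + (-4/9 - ⅑*(-6)²)) - 112)/10 = (√(-43 + (-4/9 - ⅑*36)) - 112)/10 = (√(-43 + (-4/9 - 4)) - 112)/10 = (√(-43 - 40/9) - 112)/10 = (√(-427/9) - 112)/10 = (I*√427/3 - 112)/10 = (-112 + I*√427/3)/10 = -56/5 + I*√427/30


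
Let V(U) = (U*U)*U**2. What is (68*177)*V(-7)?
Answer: 28898436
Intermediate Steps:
V(U) = U**4 (V(U) = U**2*U**2 = U**4)
(68*177)*V(-7) = (68*177)*(-7)**4 = 12036*2401 = 28898436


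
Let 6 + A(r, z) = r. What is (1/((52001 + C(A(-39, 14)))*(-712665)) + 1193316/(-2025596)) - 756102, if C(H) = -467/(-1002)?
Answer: -4739374742280027656246231/6268163620237899705 ≈ -7.5610e+5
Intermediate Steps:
A(r, z) = -6 + r
C(H) = 467/1002 (C(H) = -467*(-1/1002) = 467/1002)
(1/((52001 + C(A(-39, 14)))*(-712665)) + 1193316/(-2025596)) - 756102 = (1/((52001 + 467/1002)*(-712665)) + 1193316/(-2025596)) - 756102 = (-1/712665/(52105469/1002) + 1193316*(-1/2025596)) - 756102 = ((1002/52105469)*(-1/712665) - 298329/506399) - 756102 = (-334/12377914688295 - 298329/506399) - 756102 = -3692690911213496321/6268163620237899705 - 756102 = -4739374742280027656246231/6268163620237899705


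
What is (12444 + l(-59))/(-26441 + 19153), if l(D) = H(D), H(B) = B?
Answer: -12385/7288 ≈ -1.6994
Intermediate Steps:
l(D) = D
(12444 + l(-59))/(-26441 + 19153) = (12444 - 59)/(-26441 + 19153) = 12385/(-7288) = 12385*(-1/7288) = -12385/7288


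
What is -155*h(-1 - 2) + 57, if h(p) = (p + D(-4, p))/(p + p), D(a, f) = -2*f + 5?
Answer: 791/3 ≈ 263.67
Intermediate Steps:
D(a, f) = 5 - 2*f
h(p) = (5 - p)/(2*p) (h(p) = (p + (5 - 2*p))/(p + p) = (5 - p)/((2*p)) = (5 - p)*(1/(2*p)) = (5 - p)/(2*p))
-155*h(-1 - 2) + 57 = -155*(5 - (-1 - 2))/(2*(-1 - 2)) + 57 = -155*(5 - 1*(-3))/(2*(-3)) + 57 = -155*(-1)*(5 + 3)/(2*3) + 57 = -155*(-1)*8/(2*3) + 57 = -155*(-4/3) + 57 = 620/3 + 57 = 791/3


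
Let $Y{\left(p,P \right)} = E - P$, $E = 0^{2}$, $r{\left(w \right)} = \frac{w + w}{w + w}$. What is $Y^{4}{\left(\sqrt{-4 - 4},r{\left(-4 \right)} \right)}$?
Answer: $1$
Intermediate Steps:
$r{\left(w \right)} = 1$ ($r{\left(w \right)} = \frac{2 w}{2 w} = 2 w \frac{1}{2 w} = 1$)
$E = 0$
$Y{\left(p,P \right)} = - P$ ($Y{\left(p,P \right)} = 0 - P = - P$)
$Y^{4}{\left(\sqrt{-4 - 4},r{\left(-4 \right)} \right)} = \left(\left(-1\right) 1\right)^{4} = \left(-1\right)^{4} = 1$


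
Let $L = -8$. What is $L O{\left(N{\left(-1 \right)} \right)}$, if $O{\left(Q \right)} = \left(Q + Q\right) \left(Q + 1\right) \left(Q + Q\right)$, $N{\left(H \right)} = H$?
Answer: $0$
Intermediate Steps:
$O{\left(Q \right)} = 4 Q^{2} \left(1 + Q\right)$ ($O{\left(Q \right)} = 2 Q \left(1 + Q\right) 2 Q = 4 Q^{2} \left(1 + Q\right)$)
$L O{\left(N{\left(-1 \right)} \right)} = - 8 \cdot 4 \left(-1\right)^{2} \left(1 - 1\right) = - 8 \cdot 4 \cdot 1 \cdot 0 = \left(-8\right) 0 = 0$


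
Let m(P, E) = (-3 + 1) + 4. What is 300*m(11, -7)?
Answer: 600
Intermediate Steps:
m(P, E) = 2 (m(P, E) = -2 + 4 = 2)
300*m(11, -7) = 300*2 = 600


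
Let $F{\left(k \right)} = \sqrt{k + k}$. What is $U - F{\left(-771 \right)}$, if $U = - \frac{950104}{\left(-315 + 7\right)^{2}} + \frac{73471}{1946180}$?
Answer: $- \frac{115131478111}{11538901220} - i \sqrt{1542} \approx -9.9777 - 39.268 i$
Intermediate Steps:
$F{\left(k \right)} = \sqrt{2} \sqrt{k}$ ($F{\left(k \right)} = \sqrt{2 k} = \sqrt{2} \sqrt{k}$)
$U = - \frac{115131478111}{11538901220}$ ($U = - \frac{950104}{\left(-308\right)^{2}} + 73471 \cdot \frac{1}{1946180} = - \frac{950104}{94864} + \frac{73471}{1946180} = \left(-950104\right) \frac{1}{94864} + \frac{73471}{1946180} = - \frac{118763}{11858} + \frac{73471}{1946180} = - \frac{115131478111}{11538901220} \approx -9.9777$)
$U - F{\left(-771 \right)} = - \frac{115131478111}{11538901220} - \sqrt{2} \sqrt{-771} = - \frac{115131478111}{11538901220} - \sqrt{2} i \sqrt{771} = - \frac{115131478111}{11538901220} - i \sqrt{1542}$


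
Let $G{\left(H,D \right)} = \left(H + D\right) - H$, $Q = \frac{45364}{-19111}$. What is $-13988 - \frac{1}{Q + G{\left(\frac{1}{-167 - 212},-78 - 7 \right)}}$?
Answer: $- \frac{23357129301}{1669799} \approx -13988.0$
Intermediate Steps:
$Q = - \frac{45364}{19111}$ ($Q = 45364 \left(- \frac{1}{19111}\right) = - \frac{45364}{19111} \approx -2.3737$)
$G{\left(H,D \right)} = D$ ($G{\left(H,D \right)} = \left(D + H\right) - H = D$)
$-13988 - \frac{1}{Q + G{\left(\frac{1}{-167 - 212},-78 - 7 \right)}} = -13988 - \frac{1}{- \frac{45364}{19111} - 85} = -13988 - \frac{1}{- \frac{1669799}{19111}} = -13988 - - \frac{19111}{1669799} = -13988 + \frac{19111}{1669799} = - \frac{23357129301}{1669799}$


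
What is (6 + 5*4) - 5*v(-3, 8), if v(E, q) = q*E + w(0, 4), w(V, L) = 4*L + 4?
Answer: 46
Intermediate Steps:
w(V, L) = 4 + 4*L
v(E, q) = 20 + E*q (v(E, q) = q*E + (4 + 4*4) = E*q + (4 + 16) = E*q + 20 = 20 + E*q)
(6 + 5*4) - 5*v(-3, 8) = (6 + 5*4) - 5*(20 - 3*8) = (6 + 20) - 5*(20 - 24) = 26 - 5*(-4) = 26 + 20 = 46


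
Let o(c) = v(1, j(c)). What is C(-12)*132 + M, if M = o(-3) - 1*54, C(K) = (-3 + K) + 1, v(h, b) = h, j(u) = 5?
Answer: -1901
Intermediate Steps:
o(c) = 1
C(K) = -2 + K
M = -53 (M = 1 - 1*54 = 1 - 54 = -53)
C(-12)*132 + M = (-2 - 12)*132 - 53 = -14*132 - 53 = -1848 - 53 = -1901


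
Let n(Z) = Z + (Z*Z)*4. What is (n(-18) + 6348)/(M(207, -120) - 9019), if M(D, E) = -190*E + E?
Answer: 7626/13661 ≈ 0.55823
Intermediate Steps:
M(D, E) = -189*E
n(Z) = Z + 4*Z² (n(Z) = Z + Z²*4 = Z + 4*Z²)
(n(-18) + 6348)/(M(207, -120) - 9019) = (-18*(1 + 4*(-18)) + 6348)/(-189*(-120) - 9019) = (-18*(1 - 72) + 6348)/(22680 - 9019) = (-18*(-71) + 6348)/13661 = (1278 + 6348)*(1/13661) = 7626*(1/13661) = 7626/13661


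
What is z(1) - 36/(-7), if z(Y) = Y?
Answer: 43/7 ≈ 6.1429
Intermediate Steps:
z(1) - 36/(-7) = 1 - 36/(-7) = 1 - 1/7*(-36) = 1 + 36/7 = 43/7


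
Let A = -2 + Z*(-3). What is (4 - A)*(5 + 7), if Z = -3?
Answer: -36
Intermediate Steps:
A = 7 (A = -2 - 3*(-3) = -2 + 9 = 7)
(4 - A)*(5 + 7) = (4 - 1*7)*(5 + 7) = (4 - 7)*12 = -3*12 = -36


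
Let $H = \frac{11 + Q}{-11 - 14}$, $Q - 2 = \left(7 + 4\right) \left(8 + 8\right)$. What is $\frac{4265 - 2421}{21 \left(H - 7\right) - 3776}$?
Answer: $- \frac{11525}{25511} \approx -0.45177$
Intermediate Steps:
$Q = 178$ ($Q = 2 + \left(7 + 4\right) \left(8 + 8\right) = 2 + 11 \cdot 16 = 2 + 176 = 178$)
$H = - \frac{189}{25}$ ($H = \frac{11 + 178}{-11 - 14} = \frac{189}{-25} = 189 \left(- \frac{1}{25}\right) = - \frac{189}{25} \approx -7.56$)
$\frac{4265 - 2421}{21 \left(H - 7\right) - 3776} = \frac{4265 - 2421}{21 \left(- \frac{189}{25} - 7\right) - 3776} = \frac{1844}{21 \left(- \frac{364}{25}\right) - 3776} = \frac{1844}{- \frac{7644}{25} - 3776} = \frac{1844}{- \frac{102044}{25}} = 1844 \left(- \frac{25}{102044}\right) = - \frac{11525}{25511}$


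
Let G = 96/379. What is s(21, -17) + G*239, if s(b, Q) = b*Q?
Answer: -112359/379 ≈ -296.46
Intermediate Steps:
G = 96/379 (G = 96*(1/379) = 96/379 ≈ 0.25330)
s(b, Q) = Q*b
s(21, -17) + G*239 = -17*21 + (96/379)*239 = -357 + 22944/379 = -112359/379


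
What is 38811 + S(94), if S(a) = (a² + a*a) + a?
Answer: 56577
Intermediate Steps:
S(a) = a + 2*a² (S(a) = (a² + a²) + a = 2*a² + a = a + 2*a²)
38811 + S(94) = 38811 + 94*(1 + 2*94) = 38811 + 94*(1 + 188) = 38811 + 94*189 = 38811 + 17766 = 56577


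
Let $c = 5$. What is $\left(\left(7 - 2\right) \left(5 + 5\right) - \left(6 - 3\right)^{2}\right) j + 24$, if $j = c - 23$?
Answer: $-714$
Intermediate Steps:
$j = -18$ ($j = 5 - 23 = -18$)
$\left(\left(7 - 2\right) \left(5 + 5\right) - \left(6 - 3\right)^{2}\right) j + 24 = \left(\left(7 - 2\right) \left(5 + 5\right) - \left(6 - 3\right)^{2}\right) \left(-18\right) + 24 = \left(5 \cdot 10 - 3^{2}\right) \left(-18\right) + 24 = \left(50 - 9\right) \left(-18\right) + 24 = 41 \left(-18\right) + 24 = -738 + 24 = -714$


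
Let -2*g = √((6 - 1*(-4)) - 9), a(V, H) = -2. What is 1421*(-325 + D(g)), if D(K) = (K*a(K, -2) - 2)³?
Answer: -463246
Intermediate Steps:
g = -½ (g = -√((6 - 1*(-4)) - 9)/2 = -√((6 + 4) - 9)/2 = -√(10 - 9)/2 = -√1/2 = -½*1 = -½ ≈ -0.50000)
D(K) = (-2 - 2*K)³ (D(K) = (K*(-2) - 2)³ = (-2*K - 2)³ = (-2 - 2*K)³)
1421*(-325 + D(g)) = 1421*(-325 + 8*(-1 - 1*(-½))³) = 1421*(-325 + 8*(-1 + ½)³) = 1421*(-325 + 8*(-½)³) = 1421*(-325 + 8*(-⅛)) = 1421*(-325 - 1) = 1421*(-326) = -463246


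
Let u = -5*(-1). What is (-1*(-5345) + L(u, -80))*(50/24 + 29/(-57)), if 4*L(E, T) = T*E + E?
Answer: 2511205/304 ≈ 8260.5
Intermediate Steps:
u = 5
L(E, T) = E/4 + E*T/4 (L(E, T) = (T*E + E)/4 = (E*T + E)/4 = (E + E*T)/4 = E/4 + E*T/4)
(-1*(-5345) + L(u, -80))*(50/24 + 29/(-57)) = (-1*(-5345) + (¼)*5*(1 - 80))*(50/24 + 29/(-57)) = (5345 + (¼)*5*(-79))*(50*(1/24) + 29*(-1/57)) = (5345 - 395/4)*(25/12 - 29/57) = (20985/4)*(359/228) = 2511205/304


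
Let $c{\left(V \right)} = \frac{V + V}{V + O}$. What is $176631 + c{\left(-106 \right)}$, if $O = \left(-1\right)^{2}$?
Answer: $\frac{18546467}{105} \approx 1.7663 \cdot 10^{5}$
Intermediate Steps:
$O = 1$
$c{\left(V \right)} = \frac{2 V}{1 + V}$ ($c{\left(V \right)} = \frac{V + V}{V + 1} = \frac{2 V}{1 + V}$)
$176631 + c{\left(-106 \right)} = 176631 + 2 \left(-106\right) \frac{1}{1 - 106} = 176631 + 2 \left(-106\right) \frac{1}{-105} = 176631 + 2 \left(-106\right) \left(- \frac{1}{105}\right) = 176631 + \frac{212}{105} = \frac{18546467}{105}$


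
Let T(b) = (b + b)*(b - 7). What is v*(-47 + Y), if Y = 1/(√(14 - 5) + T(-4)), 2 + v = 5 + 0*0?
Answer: -12828/91 ≈ -140.97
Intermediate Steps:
T(b) = 2*b*(-7 + b) (T(b) = (2*b)*(-7 + b) = 2*b*(-7 + b))
v = 3 (v = -2 + (5 + 0*0) = -2 + (5 + 0) = -2 + 5 = 3)
Y = 1/91 (Y = 1/(√(14 - 5) + 2*(-4)*(-7 - 4)) = 1/(√9 + 2*(-4)*(-11)) = 1/(3 + 88) = 1/91 ≈ 0.010989)
v*(-47 + Y) = 3*(-47 + 1/91) = 3*(-4276/91) = -12828/91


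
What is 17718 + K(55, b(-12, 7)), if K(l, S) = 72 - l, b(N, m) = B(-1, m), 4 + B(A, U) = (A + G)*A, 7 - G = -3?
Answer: 17735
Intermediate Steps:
G = 10 (G = 7 - 1*(-3) = 7 + 3 = 10)
B(A, U) = -4 + A*(10 + A) (B(A, U) = -4 + (A + 10)*A = -4 + (10 + A)*A = -4 + A*(10 + A))
b(N, m) = -13 (b(N, m) = -4 + (-1)² + 10*(-1) = -4 + 1 - 10 = -13)
17718 + K(55, b(-12, 7)) = 17718 + (72 - 1*55) = 17718 + (72 - 55) = 17718 + 17 = 17735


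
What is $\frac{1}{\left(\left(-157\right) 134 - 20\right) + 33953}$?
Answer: $\frac{1}{12895} \approx 7.7549 \cdot 10^{-5}$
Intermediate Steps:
$\frac{1}{\left(\left(-157\right) 134 - 20\right) + 33953} = \frac{1}{\left(-21038 - 20\right) + 33953} = \frac{1}{-21058 + 33953} = \frac{1}{12895}$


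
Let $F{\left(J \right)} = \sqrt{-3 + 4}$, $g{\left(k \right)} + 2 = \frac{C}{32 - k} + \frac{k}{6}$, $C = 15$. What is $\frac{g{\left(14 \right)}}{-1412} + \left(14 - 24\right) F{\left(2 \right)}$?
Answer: $- \frac{84727}{8472} \approx -10.001$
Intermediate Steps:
$g{\left(k \right)} = -2 + \frac{15}{32 - k} + \frac{k}{6}$ ($g{\left(k \right)} = -2 + \left(\frac{15}{32 - k} + \frac{k}{6}\right) = -2 + \frac{15}{32 - k} + \frac{k}{6}$)
$F{\left(J \right)} = 1$ ($F{\left(J \right)} = \sqrt{1} = 1$)
$\frac{g{\left(14 \right)}}{-1412} + \left(14 - 24\right) F{\left(2 \right)} = \frac{\frac{1}{6} \frac{1}{-32 + 14} \left(294 + 14^{2} - 616\right)}{-1412} + \left(14 - 24\right) 1 = \frac{294 + 196 - 616}{6 \left(-18\right)} \left(- \frac{1}{1412}\right) - 10 = \frac{1}{6} \left(- \frac{1}{18}\right) \left(-126\right) \left(- \frac{1}{1412}\right) - 10 = \frac{7}{6} \left(- \frac{1}{1412}\right) - 10 = - \frac{7}{8472} - 10 = - \frac{84727}{8472}$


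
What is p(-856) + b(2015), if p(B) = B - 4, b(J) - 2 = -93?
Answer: -951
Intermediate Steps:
b(J) = -91 (b(J) = 2 - 93 = -91)
p(B) = -4 + B
p(-856) + b(2015) = (-4 - 856) - 91 = -860 - 91 = -951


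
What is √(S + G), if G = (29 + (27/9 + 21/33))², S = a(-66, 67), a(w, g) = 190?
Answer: √151871/11 ≈ 35.428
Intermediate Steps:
S = 190
G = 128881/121 (G = (29 + (27*(⅑) + 21*(1/33)))² = (29 + (3 + 7/11))² = (29 + 40/11)² = (359/11)² = 128881/121 ≈ 1065.1)
√(S + G) = √(190 + 128881/121) = √(151871/121) = √151871/11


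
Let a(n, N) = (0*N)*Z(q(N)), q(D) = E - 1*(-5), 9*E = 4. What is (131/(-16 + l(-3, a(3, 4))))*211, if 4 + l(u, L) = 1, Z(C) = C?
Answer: -27641/19 ≈ -1454.8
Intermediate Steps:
E = 4/9 (E = (⅑)*4 = 4/9 ≈ 0.44444)
q(D) = 49/9 (q(D) = 4/9 - 1*(-5) = 4/9 + 5 = 49/9)
a(n, N) = 0 (a(n, N) = (0*N)*(49/9) = 0*(49/9) = 0)
l(u, L) = -3 (l(u, L) = -4 + 1 = -3)
(131/(-16 + l(-3, a(3, 4))))*211 = (131/(-16 - 3))*211 = (131/(-19))*211 = (131*(-1/19))*211 = -131/19*211 = -27641/19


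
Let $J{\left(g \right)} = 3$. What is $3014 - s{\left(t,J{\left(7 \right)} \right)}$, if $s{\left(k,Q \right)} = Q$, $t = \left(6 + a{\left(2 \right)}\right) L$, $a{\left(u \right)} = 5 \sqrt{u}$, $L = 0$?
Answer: $3011$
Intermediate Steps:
$t = 0$ ($t = \left(6 + 5 \sqrt{2}\right) 0 = 0$)
$3014 - s{\left(t,J{\left(7 \right)} \right)} = 3014 - 3 = 3011$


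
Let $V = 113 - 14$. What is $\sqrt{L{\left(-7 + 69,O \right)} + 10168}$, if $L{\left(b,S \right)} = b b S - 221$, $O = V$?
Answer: $\sqrt{390503} \approx 624.9$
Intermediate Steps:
$V = 99$
$O = 99$
$L{\left(b,S \right)} = -221 + S b^{2}$ ($L{\left(b,S \right)} = b^{2} S - 221 = S b^{2} - 221 = -221 + S b^{2}$)
$\sqrt{L{\left(-7 + 69,O \right)} + 10168} = \sqrt{\left(-221 + 99 \left(-7 + 69\right)^{2}\right) + 10168} = \sqrt{\left(-221 + 99 \cdot 62^{2}\right) + 10168} = \sqrt{\left(-221 + 99 \cdot 3844\right) + 10168} = \sqrt{\left(-221 + 380556\right) + 10168} = \sqrt{380335 + 10168} = \sqrt{390503}$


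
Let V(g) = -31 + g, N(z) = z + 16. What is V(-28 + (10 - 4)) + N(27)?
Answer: -10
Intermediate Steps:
N(z) = 16 + z
V(-28 + (10 - 4)) + N(27) = (-31 + (-28 + (10 - 4))) + (16 + 27) = (-31 + (-28 + 6)) + 43 = (-31 - 22) + 43 = -53 + 43 = -10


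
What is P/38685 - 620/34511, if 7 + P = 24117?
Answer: 161615102/267011607 ≈ 0.60527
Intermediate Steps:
P = 24110 (P = -7 + 24117 = 24110)
P/38685 - 620/34511 = 24110/38685 - 620/34511 = 24110*(1/38685) - 620*1/34511 = 4822/7737 - 620/34511 = 161615102/267011607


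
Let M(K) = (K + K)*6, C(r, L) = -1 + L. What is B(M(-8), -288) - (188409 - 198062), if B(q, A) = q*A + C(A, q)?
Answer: 37204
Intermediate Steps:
M(K) = 12*K (M(K) = (2*K)*6 = 12*K)
B(q, A) = -1 + q + A*q (B(q, A) = q*A + (-1 + q) = A*q + (-1 + q) = -1 + q + A*q)
B(M(-8), -288) - (188409 - 198062) = (-1 + 12*(-8) - 3456*(-8)) - (188409 - 198062) = (-1 - 96 - 288*(-96)) - 1*(-9653) = (-1 - 96 + 27648) + 9653 = 27551 + 9653 = 37204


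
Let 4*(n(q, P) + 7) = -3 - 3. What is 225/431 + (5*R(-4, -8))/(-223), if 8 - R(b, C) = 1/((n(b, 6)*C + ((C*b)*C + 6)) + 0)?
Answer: 5992015/17492566 ≈ 0.34255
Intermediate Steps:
n(q, P) = -17/2 (n(q, P) = -7 + (-3 - 3)/4 = -7 + (¼)*(-6) = -7 - 3/2 = -17/2)
R(b, C) = 8 - 1/(6 - 17*C/2 + b*C²) (R(b, C) = 8 - 1/((-17*C/2 + ((C*b)*C + 6)) + 0) = 8 - 1/((-17*C/2 + (b*C² + 6)) + 0) = 8 - 1/((-17*C/2 + (6 + b*C²)) + 0) = 8 - 1/((6 - 17*C/2 + b*C²) + 0) = 8 - 1/(6 - 17*C/2 + b*C²))
225/431 + (5*R(-4, -8))/(-223) = 225/431 + (5*(2*(47 - 68*(-8) + 8*(-4)*(-8)²)/(12 - 17*(-8) + 2*(-4)*(-8)²)))/(-223) = 225*(1/431) + (5*(2*(47 + 544 + 8*(-4)*64)/(12 + 136 + 2*(-4)*64)))*(-1/223) = 225/431 + (5*(2*(47 + 544 - 2048)/(12 + 136 - 512)))*(-1/223) = 225/431 + (5*(2*(-1457)/(-364)))*(-1/223) = 225/431 + (5*(2*(-1/364)*(-1457)))*(-1/223) = 225/431 + (5*(1457/182))*(-1/223) = 225/431 + (7285/182)*(-1/223) = 225/431 - 7285/40586 = 5992015/17492566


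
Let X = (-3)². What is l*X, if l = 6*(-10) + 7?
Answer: -477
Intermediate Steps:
l = -53 (l = -60 + 7 = -53)
X = 9
l*X = -53*9 = -477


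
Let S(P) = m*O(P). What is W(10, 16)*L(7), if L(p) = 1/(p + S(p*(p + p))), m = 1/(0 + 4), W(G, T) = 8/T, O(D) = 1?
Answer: 2/29 ≈ 0.068966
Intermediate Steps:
m = 1/4 ≈ 0.25000
S(P) = 1/4 (S(P) = (1/4)*1 = 1/4)
L(p) = 1/(1/4 + p) (L(p) = 1/(p + 1/4) = 1/(1/4 + p))
W(10, 16)*L(7) = (8/16)*(4/(1 + 4*7)) = (8*(1/16))*(4/(1 + 28)) = (4/29)/2 = (4*(1/29))/2 = (1/2)*(4/29) = 2/29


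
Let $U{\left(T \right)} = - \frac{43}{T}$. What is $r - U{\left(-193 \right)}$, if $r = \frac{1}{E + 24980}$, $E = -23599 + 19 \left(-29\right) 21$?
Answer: $- \frac{438363}{1966670} \approx -0.2229$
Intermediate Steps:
$E = -35170$ ($E = -23599 - 11571 = -35170$)
$r = - \frac{1}{10190}$ ($r = \frac{1}{-35170 + 24980} = \frac{1}{-10190} = - \frac{1}{10190} \approx -9.8135 \cdot 10^{-5}$)
$r - U{\left(-193 \right)} = - \frac{1}{10190} - - \frac{43}{-193} = - \frac{1}{10190} - \left(-43\right) \left(- \frac{1}{193}\right) = - \frac{1}{10190} - \frac{43}{193} = - \frac{438363}{1966670}$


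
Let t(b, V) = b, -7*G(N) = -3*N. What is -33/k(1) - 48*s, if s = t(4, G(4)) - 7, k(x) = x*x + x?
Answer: 255/2 ≈ 127.50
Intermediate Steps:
G(N) = 3*N/7 (G(N) = -(-3)*N/7 = 3*N/7)
k(x) = x + x² (k(x) = x² + x = x + x²)
s = -3 (s = 4 - 7 = -3)
-33/k(1) - 48*s = -33/(1 + 1) - 48*(-3) = -33/(1*2) + 144 = -33/2 + 144 = 255/2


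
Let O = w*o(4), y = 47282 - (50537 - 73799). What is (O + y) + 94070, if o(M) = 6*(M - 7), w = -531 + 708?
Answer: 161428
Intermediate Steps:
y = 70544 (y = 47282 - 1*(-23262) = 47282 + 23262 = 70544)
w = 177
o(M) = -42 + 6*M (o(M) = 6*(-7 + M) = -42 + 6*M)
O = -3186 (O = 177*(-42 + 6*4) = 177*(-42 + 24) = 177*(-18) = -3186)
(O + y) + 94070 = (-3186 + 70544) + 94070 = 67358 + 94070 = 161428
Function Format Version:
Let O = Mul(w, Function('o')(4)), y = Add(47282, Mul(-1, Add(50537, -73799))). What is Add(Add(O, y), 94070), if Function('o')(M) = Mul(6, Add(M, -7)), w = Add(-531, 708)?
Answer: 161428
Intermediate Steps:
y = 70544 (y = Add(47282, Mul(-1, -23262)) = Add(47282, 23262) = 70544)
w = 177
Function('o')(M) = Add(-42, Mul(6, M)) (Function('o')(M) = Mul(6, Add(-7, M)) = Add(-42, Mul(6, M)))
O = -3186 (O = Mul(177, Add(-42, Mul(6, 4))) = Mul(177, Add(-42, 24)) = Mul(177, -18) = -3186)
Add(Add(O, y), 94070) = Add(Add(-3186, 70544), 94070) = Add(67358, 94070) = 161428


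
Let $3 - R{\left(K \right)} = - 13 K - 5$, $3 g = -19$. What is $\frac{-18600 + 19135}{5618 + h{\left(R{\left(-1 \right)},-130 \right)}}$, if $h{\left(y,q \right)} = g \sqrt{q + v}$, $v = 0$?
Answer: $\frac{13525335}{142052123} + \frac{30495 i \sqrt{130}}{284104246} \approx 0.095214 + 0.0012238 i$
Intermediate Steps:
$g = - \frac{19}{3}$ ($g = \frac{1}{3} \left(-19\right) = - \frac{19}{3} \approx -6.3333$)
$R{\left(K \right)} = 8 + 13 K$ ($R{\left(K \right)} = 3 - \left(- 13 K - 5\right) = 3 - \left(-5 - 13 K\right) = 3 + \left(5 + 13 K\right) = 8 + 13 K$)
$h{\left(y,q \right)} = - \frac{19 \sqrt{q}}{3}$ ($h{\left(y,q \right)} = - \frac{19 \sqrt{q + 0}}{3} = - \frac{19 \sqrt{q}}{3}$)
$\frac{-18600 + 19135}{5618 + h{\left(R{\left(-1 \right)},-130 \right)}} = \frac{-18600 + 19135}{5618 - \frac{19 \sqrt{-130}}{3}} = \frac{535}{5618 - \frac{19 i \sqrt{130}}{3}}$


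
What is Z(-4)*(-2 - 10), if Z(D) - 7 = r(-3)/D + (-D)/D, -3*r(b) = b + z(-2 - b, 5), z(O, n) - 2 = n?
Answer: -76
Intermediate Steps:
z(O, n) = 2 + n
r(b) = -7/3 - b/3 (r(b) = -(b + (2 + 5))/3 = -(b + 7)/3 = -(7 + b)/3 = -7/3 - b/3)
Z(D) = 6 - 4/(3*D) (Z(D) = 7 + ((-7/3 - ⅓*(-3))/D + (-D)/D) = 7 + ((-7/3 + 1)/D - 1) = 7 + (-4/(3*D) - 1) = 7 + (-1 - 4/(3*D)) = 6 - 4/(3*D))
Z(-4)*(-2 - 10) = (6 - 4/3/(-4))*(-2 - 10) = (6 - 4/3*(-¼))*(-12) = (6 + ⅓)*(-12) = (19/3)*(-12) = -76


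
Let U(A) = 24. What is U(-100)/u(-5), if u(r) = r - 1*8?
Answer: -24/13 ≈ -1.8462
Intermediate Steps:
u(r) = -8 + r (u(r) = r - 8 = -8 + r)
U(-100)/u(-5) = 24/(-8 - 5) = 24/(-13) = 24*(-1/13) = -24/13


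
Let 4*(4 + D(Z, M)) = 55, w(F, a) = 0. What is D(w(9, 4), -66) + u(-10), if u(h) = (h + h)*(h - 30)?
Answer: 3239/4 ≈ 809.75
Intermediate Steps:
u(h) = 2*h*(-30 + h) (u(h) = (2*h)*(-30 + h) = 2*h*(-30 + h))
D(Z, M) = 39/4 (D(Z, M) = -4 + (¼)*55 = -4 + 55/4 = 39/4)
D(w(9, 4), -66) + u(-10) = 39/4 + 2*(-10)*(-30 - 10) = 39/4 + 2*(-10)*(-40) = 39/4 + 800 = 3239/4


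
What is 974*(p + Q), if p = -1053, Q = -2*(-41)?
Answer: -945754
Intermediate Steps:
Q = 82
974*(p + Q) = 974*(-1053 + 82) = 974*(-971) = -945754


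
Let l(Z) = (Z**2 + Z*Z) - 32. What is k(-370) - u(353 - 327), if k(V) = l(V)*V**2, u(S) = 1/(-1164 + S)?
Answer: 42650919009601/1138 ≈ 3.7479e+10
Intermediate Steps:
l(Z) = -32 + 2*Z**2 (l(Z) = (Z**2 + Z**2) - 32 = 2*Z**2 - 32 = -32 + 2*Z**2)
k(V) = V**2*(-32 + 2*V**2) (k(V) = (-32 + 2*V**2)*V**2 = V**2*(-32 + 2*V**2))
k(-370) - u(353 - 327) = 2*(-370)**2*(-16 + (-370)**2) - 1/(-1164 + (353 - 327)) = 2*136900*(-16 + 136900) - 1/(-1164 + 26) = 2*136900*136884 - 1/(-1138) = 37478839200 - 1*(-1/1138) = 37478839200 + 1/1138 = 42650919009601/1138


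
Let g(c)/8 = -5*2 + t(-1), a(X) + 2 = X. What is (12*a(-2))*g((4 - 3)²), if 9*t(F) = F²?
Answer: 11392/3 ≈ 3797.3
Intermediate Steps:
a(X) = -2 + X
t(F) = F²/9
g(c) = -712/9 (g(c) = 8*(-5*2 + (⅑)*(-1)²) = 8*(-10 + (⅑)*1) = 8*(-10 + ⅑) = 8*(-89/9) = -712/9)
(12*a(-2))*g((4 - 3)²) = (12*(-2 - 2))*(-712/9) = (12*(-4))*(-712/9) = -48*(-712/9) = 11392/3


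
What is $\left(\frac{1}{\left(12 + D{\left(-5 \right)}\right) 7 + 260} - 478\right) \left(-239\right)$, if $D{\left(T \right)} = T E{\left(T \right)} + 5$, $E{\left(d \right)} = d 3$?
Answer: $\frac{103274529}{904} \approx 1.1424 \cdot 10^{5}$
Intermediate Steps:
$E{\left(d \right)} = 3 d$
$D{\left(T \right)} = 5 + 3 T^{2}$ ($D{\left(T \right)} = T 3 T + 5 = 3 T^{2} + 5 = 5 + 3 T^{2}$)
$\left(\frac{1}{\left(12 + D{\left(-5 \right)}\right) 7 + 260} - 478\right) \left(-239\right) = \left(\frac{1}{\left(12 + \left(5 + 3 \left(-5\right)^{2}\right)\right) 7 + 260} - 478\right) \left(-239\right) = \left(\frac{1}{\left(12 + \left(5 + 3 \cdot 25\right)\right) 7 + 260} - 478\right) \left(-239\right) = \left(\frac{1}{\left(12 + \left(5 + 75\right)\right) 7 + 260} - 478\right) \left(-239\right) = \left(\frac{1}{\left(12 + 80\right) 7 + 260} - 478\right) \left(-239\right) = \left(\frac{1}{92 \cdot 7 + 260} - 478\right) \left(-239\right) = \left(\frac{1}{644 + 260} - 478\right) \left(-239\right) = \left(\frac{1}{904} - 478\right) \left(-239\right) = \left(- \frac{432111}{904}\right) \left(-239\right) = \frac{103274529}{904}$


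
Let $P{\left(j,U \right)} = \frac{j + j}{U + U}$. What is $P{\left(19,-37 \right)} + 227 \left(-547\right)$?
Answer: $- \frac{4594272}{37} \approx -1.2417 \cdot 10^{5}$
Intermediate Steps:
$P{\left(j,U \right)} = \frac{j}{U}$ ($P{\left(j,U \right)} = \frac{2 j}{2 U} = 2 j \frac{1}{2 U} = \frac{j}{U}$)
$P{\left(19,-37 \right)} + 227 \left(-547\right) = \frac{19}{-37} + 227 \left(-547\right) = 19 \left(- \frac{1}{37}\right) - 124169 = - \frac{19}{37} - 124169 = - \frac{4594272}{37}$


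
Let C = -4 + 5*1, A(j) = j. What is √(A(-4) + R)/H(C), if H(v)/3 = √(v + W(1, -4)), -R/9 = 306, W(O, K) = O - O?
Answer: I*√2758/3 ≈ 17.506*I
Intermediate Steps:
W(O, K) = 0
R = -2754 (R = -9*306 = -2754)
C = 1 (C = -4 + 5 = 1)
H(v) = 3*√v (H(v) = 3*√(v + 0) = 3*√v)
√(A(-4) + R)/H(C) = √(-4 - 2754)/((3*√1)) = √(-2758)/((3*1)) = (I*√2758)/3 = (I*√2758)*(⅓) = I*√2758/3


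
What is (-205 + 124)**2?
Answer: 6561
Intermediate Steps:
(-205 + 124)**2 = (-81)**2 = 6561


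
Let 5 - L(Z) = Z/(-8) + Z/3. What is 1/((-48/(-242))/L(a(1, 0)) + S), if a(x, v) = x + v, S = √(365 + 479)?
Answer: -2003760/40855261531 + 193627225*√211/81710523062 ≈ 0.034372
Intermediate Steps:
S = 2*√211 (S = √844 = 2*√211 ≈ 29.052)
a(x, v) = v + x
L(Z) = 5 - 5*Z/24 (L(Z) = 5 - (Z/(-8) + Z/3) = 5 - (Z*(-⅛) + Z*(⅓)) = 5 - (-Z/8 + Z/3) = 5 - 5*Z/24)
1/((-48/(-242))/L(a(1, 0)) + S) = 1/((-48/(-242))/(5 - 5*(0 + 1)/24) + 2*√211) = 1/((-48*(-1/242))/(5 - 5/24*1) + 2*√211) = 1/(24/(121*(5 - 5/24)) + 2*√211) = 1/(24/(121*(115/24)) + 2*√211) = 1/((24/121)*(24/115) + 2*√211) = 1/(576/13915 + 2*√211)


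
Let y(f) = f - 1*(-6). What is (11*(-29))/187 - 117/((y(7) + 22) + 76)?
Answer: -1736/629 ≈ -2.7599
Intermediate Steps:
y(f) = 6 + f (y(f) = f + 6 = 6 + f)
(11*(-29))/187 - 117/((y(7) + 22) + 76) = (11*(-29))/187 - 117/(((6 + 7) + 22) + 76) = -319*1/187 - 117/((13 + 22) + 76) = -29/17 - 117/(35 + 76) = -29/17 - 117/111 = -29/17 - 117*1/111 = -29/17 - 39/37 = -1736/629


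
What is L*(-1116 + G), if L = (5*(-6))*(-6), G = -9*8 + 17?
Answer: -210780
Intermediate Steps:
G = -55 (G = -72 + 17 = -55)
L = 180 (L = -30*(-6) = 180)
L*(-1116 + G) = 180*(-1116 - 55) = 180*(-1171) = -210780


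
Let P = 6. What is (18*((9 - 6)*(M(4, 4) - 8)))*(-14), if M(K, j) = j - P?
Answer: 7560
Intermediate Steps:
M(K, j) = -6 + j (M(K, j) = j - 1*6 = j - 6 = -6 + j)
(18*((9 - 6)*(M(4, 4) - 8)))*(-14) = (18*((9 - 6)*((-6 + 4) - 8)))*(-14) = (18*(3*(-2 - 8)))*(-14) = (18*(3*(-10)))*(-14) = (18*(-30))*(-14) = -540*(-14) = 7560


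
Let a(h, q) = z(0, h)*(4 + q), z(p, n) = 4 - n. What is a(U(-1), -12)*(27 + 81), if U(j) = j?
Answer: -4320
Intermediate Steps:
a(h, q) = (4 + q)*(4 - h) (a(h, q) = (4 - h)*(4 + q) = (4 + q)*(4 - h))
a(U(-1), -12)*(27 + 81) = (-(-4 - 1)*(4 - 12))*(27 + 81) = -1*(-5)*(-8)*108 = -40*108 = -4320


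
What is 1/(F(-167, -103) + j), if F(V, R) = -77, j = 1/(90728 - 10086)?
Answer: -80642/6209433 ≈ -0.012987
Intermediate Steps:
j = 1/80642 ≈ 1.2400e-5
1/(F(-167, -103) + j) = 1/(-77 + 1/80642) = 1/(-6209433/80642) = -80642/6209433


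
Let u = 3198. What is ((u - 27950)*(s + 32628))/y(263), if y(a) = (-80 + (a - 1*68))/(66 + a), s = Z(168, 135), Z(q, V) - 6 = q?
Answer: -267120069216/115 ≈ -2.3228e+9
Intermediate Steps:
Z(q, V) = 6 + q
s = 174 (s = 6 + 168 = 174)
y(a) = (-148 + a)/(66 + a) (y(a) = (-80 + (a - 68))/(66 + a) = (-80 + (-68 + a))/(66 + a) = (-148 + a)/(66 + a))
((u - 27950)*(s + 32628))/y(263) = ((3198 - 27950)*(174 + 32628))/(((-148 + 263)/(66 + 263))) = (-24752*32802)/((115/329)) = -811915104/((1/329)*115) = -811915104/115/329 = -811915104*329/115 = -267120069216/115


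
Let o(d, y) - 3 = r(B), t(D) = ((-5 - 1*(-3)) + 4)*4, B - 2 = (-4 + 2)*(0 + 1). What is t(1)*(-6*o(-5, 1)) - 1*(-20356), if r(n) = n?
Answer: 20212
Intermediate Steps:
B = 0 (B = 2 + (-4 + 2)*(0 + 1) = 2 - 2*1 = 2 - 2 = 0)
t(D) = 8 (t(D) = ((-5 + 3) + 4)*4 = (-2 + 4)*4 = 2*4 = 8)
o(d, y) = 3 (o(d, y) = 3 + 0 = 3)
t(1)*(-6*o(-5, 1)) - 1*(-20356) = 8*(-6*3) - 1*(-20356) = 8*(-18) + 20356 = -144 + 20356 = 20212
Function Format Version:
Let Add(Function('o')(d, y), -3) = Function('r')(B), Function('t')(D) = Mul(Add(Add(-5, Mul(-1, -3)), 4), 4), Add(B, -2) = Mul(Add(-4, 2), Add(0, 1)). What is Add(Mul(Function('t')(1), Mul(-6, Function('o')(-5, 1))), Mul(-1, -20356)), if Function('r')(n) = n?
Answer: 20212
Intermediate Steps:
B = 0 (B = Add(2, Mul(Add(-4, 2), Add(0, 1))) = Add(2, Mul(-2, 1)) = Add(2, -2) = 0)
Function('t')(D) = 8 (Function('t')(D) = Mul(Add(Add(-5, 3), 4), 4) = Mul(Add(-2, 4), 4) = Mul(2, 4) = 8)
Function('o')(d, y) = 3 (Function('o')(d, y) = Add(3, 0) = 3)
Add(Mul(Function('t')(1), Mul(-6, Function('o')(-5, 1))), Mul(-1, -20356)) = Add(Mul(8, Mul(-6, 3)), Mul(-1, -20356)) = Add(Mul(8, -18), 20356) = Add(-144, 20356) = 20212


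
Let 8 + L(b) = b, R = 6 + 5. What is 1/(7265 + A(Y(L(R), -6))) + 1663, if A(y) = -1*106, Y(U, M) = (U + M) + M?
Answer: 11905418/7159 ≈ 1663.0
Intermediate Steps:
R = 11
L(b) = -8 + b
Y(U, M) = U + 2*M (Y(U, M) = (M + U) + M = U + 2*M)
A(y) = -106
1/(7265 + A(Y(L(R), -6))) + 1663 = 1/(7265 - 106) + 1663 = 1/7159 + 1663 = 11905418/7159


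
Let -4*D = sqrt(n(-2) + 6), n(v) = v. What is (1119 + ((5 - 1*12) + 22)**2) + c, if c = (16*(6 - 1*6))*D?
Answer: 1344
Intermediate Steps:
D = -1/2 (D = -sqrt(-2 + 6)/4 = -sqrt(4)/4 = -1/4*2 = -1/2 ≈ -0.50000)
c = 0 (c = (16*(6 - 1*6))*(-1/2) = (16*(6 - 6))*(-1/2) = (16*0)*(-1/2) = 0*(-1/2) = 0)
(1119 + ((5 - 1*12) + 22)**2) + c = (1119 + ((5 - 1*12) + 22)**2) + 0 = (1119 + ((5 - 12) + 22)**2) + 0 = (1119 + (-7 + 22)**2) + 0 = (1119 + 15**2) + 0 = (1119 + 225) + 0 = 1344 + 0 = 1344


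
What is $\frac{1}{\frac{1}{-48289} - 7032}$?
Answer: $- \frac{48289}{339568249} \approx -0.00014221$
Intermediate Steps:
$\frac{1}{\frac{1}{-48289} - 7032} = \frac{1}{- \frac{1}{48289} - 7032} = \frac{1}{- \frac{339568249}{48289}} = - \frac{48289}{339568249}$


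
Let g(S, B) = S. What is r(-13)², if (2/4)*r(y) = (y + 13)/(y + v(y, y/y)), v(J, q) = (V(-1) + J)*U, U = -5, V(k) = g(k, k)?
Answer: 0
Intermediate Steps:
V(k) = k
v(J, q) = 5 - 5*J (v(J, q) = (-1 + J)*(-5) = 5 - 5*J)
r(y) = 2*(13 + y)/(5 - 4*y) (r(y) = 2*((y + 13)/(y + (5 - 5*y))) = 2*((13 + y)/(5 - 4*y)) = 2*(13 + y)/(5 - 4*y))
r(-13)² = (2*(13 - 13)/(5 - 4*(-13)))² = (2*0/(5 + 52))² = (2*0/57)² = (2*(1/57)*0)² = 0² = 0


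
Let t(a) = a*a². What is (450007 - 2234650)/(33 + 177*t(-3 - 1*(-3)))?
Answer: -594881/11 ≈ -54080.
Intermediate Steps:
t(a) = a³
(450007 - 2234650)/(33 + 177*t(-3 - 1*(-3))) = (450007 - 2234650)/(33 + 177*(-3 - 1*(-3))³) = -1784643/(33 + 177*(-3 + 3)³) = -1784643/(33 + 177*0³) = -1784643/(33 + 177*0) = -1784643/(33 + 0) = -1784643/33 = -1784643*1/33 = -594881/11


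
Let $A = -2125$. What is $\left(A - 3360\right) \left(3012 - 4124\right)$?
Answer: $6099320$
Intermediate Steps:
$\left(A - 3360\right) \left(3012 - 4124\right) = \left(-2125 - 3360\right) \left(3012 - 4124\right) = \left(-5485\right) \left(-1112\right) = 6099320$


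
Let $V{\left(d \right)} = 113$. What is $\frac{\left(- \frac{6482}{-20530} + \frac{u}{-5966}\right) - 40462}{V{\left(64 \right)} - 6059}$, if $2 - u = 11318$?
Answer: $\frac{1238898721417}{182069463270} \approx 6.8045$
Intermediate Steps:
$u = -11316$ ($u = 2 - 11318 = -11316$)
$\frac{\left(- \frac{6482}{-20530} + \frac{u}{-5966}\right) - 40462}{V{\left(64 \right)} - 6059} = \frac{\left(- \frac{6482}{-20530} - \frac{11316}{-5966}\right) - 40462}{113 - 6059} = \frac{\left(\left(-6482\right) \left(- \frac{1}{20530}\right) - - \frac{5658}{2983}\right) - 40462}{-5946} = \left(\left(\frac{3241}{10265} + \frac{5658}{2983}\right) - 40462\right) \left(- \frac{1}{5946}\right) = \left(\frac{67747273}{30620495} - 40462\right) \left(- \frac{1}{5946}\right) = \left(- \frac{1238898721417}{30620495}\right) \left(- \frac{1}{5946}\right) = \frac{1238898721417}{182069463270}$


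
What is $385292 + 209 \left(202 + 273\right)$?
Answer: $484567$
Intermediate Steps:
$385292 + 209 \left(202 + 273\right) = 385292 + 209 \cdot 475 = 385292 + 99275 = 484567$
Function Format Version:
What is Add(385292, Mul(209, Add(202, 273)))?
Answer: 484567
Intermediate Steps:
Add(385292, Mul(209, Add(202, 273))) = Add(385292, Mul(209, 475)) = Add(385292, 99275) = 484567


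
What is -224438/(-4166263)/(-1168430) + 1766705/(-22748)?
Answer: -4300148203726902037/55368480465221660 ≈ -77.664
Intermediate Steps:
-224438/(-4166263)/(-1168430) + 1766705/(-22748) = -224438*(-1/4166263)*(-1/1168430) + 1766705*(-1/22748) = (224438/4166263)*(-1/1168430) - 1766705/22748 = -112219/2433993338545 - 1766705/22748 = -4300148203726902037/55368480465221660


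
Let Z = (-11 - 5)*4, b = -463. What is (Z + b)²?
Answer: 277729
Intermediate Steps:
Z = -64 (Z = -16*4 = -64)
(Z + b)² = (-64 - 463)² = (-527)² = 277729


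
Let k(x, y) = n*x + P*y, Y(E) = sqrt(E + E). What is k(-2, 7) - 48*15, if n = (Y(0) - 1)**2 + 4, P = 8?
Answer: -674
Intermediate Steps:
Y(E) = sqrt(2)*sqrt(E) (Y(E) = sqrt(2*E) = sqrt(2)*sqrt(E))
n = 5 (n = (sqrt(2)*sqrt(0) - 1)**2 + 4 = (sqrt(2)*0 - 1)**2 + 4 = (0 - 1)**2 + 4 = (-1)**2 + 4 = 1 + 4 = 5)
k(x, y) = 5*x + 8*y
k(-2, 7) - 48*15 = (5*(-2) + 8*7) - 48*15 = (-10 + 56) - 720 = 46 - 720 = -674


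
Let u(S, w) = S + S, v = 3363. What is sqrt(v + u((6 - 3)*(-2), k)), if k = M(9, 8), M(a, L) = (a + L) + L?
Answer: sqrt(3351) ≈ 57.888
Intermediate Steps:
M(a, L) = a + 2*L (M(a, L) = (L + a) + L = a + 2*L)
k = 25 (k = 9 + 2*8 = 9 + 16 = 25)
u(S, w) = 2*S
sqrt(v + u((6 - 3)*(-2), k)) = sqrt(3363 + 2*((6 - 3)*(-2))) = sqrt(3363 + 2*(3*(-2))) = sqrt(3363 + 2*(-6)) = sqrt(3363 - 12) = sqrt(3351)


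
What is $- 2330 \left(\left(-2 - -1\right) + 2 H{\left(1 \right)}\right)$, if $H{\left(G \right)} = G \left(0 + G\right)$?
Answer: $-2330$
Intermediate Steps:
$H{\left(G \right)} = G^{2}$ ($H{\left(G \right)} = G G = G^{2}$)
$- 2330 \left(\left(-2 - -1\right) + 2 H{\left(1 \right)}\right) = - 2330 \left(\left(-2 - -1\right) + 2 \cdot 1^{2}\right) = - 2330 \left(\left(-2 + 1\right) + 2 \cdot 1\right) = - 2330 \left(-1 + 2\right) = \left(-2330\right) 1 = -2330$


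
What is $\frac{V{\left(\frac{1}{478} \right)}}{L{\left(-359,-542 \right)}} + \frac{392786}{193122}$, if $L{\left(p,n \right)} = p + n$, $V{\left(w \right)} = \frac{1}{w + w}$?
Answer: $\frac{153872014}{87001461} \approx 1.7686$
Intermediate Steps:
$V{\left(w \right)} = \frac{1}{2 w}$
$L{\left(p,n \right)} = n + p$
$\frac{V{\left(\frac{1}{478} \right)}}{L{\left(-359,-542 \right)}} + \frac{392786}{193122} = \frac{\frac{1}{2} \frac{1}{\frac{1}{478}}}{-542 - 359} + \frac{392786}{193122} = \frac{\frac{1}{2} \frac{1}{\frac{1}{478}}}{-901} + 392786 \cdot \frac{1}{193122} = \frac{1}{2} \cdot 478 \left(- \frac{1}{901}\right) + \frac{196393}{96561} = 239 \left(- \frac{1}{901}\right) + \frac{196393}{96561} = - \frac{239}{901} + \frac{196393}{96561} = \frac{153872014}{87001461}$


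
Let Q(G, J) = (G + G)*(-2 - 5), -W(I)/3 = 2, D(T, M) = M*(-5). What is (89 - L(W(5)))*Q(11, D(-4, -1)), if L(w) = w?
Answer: -14630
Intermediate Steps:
D(T, M) = -5*M
W(I) = -6 (W(I) = -3*2 = -6)
Q(G, J) = -14*G (Q(G, J) = (2*G)*(-7) = -14*G)
(89 - L(W(5)))*Q(11, D(-4, -1)) = (89 - 1*(-6))*(-14*11) = (89 + 6)*(-154) = 95*(-154) = -14630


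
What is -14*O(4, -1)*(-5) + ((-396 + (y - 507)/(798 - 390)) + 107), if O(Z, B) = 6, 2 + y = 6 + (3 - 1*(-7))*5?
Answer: 17665/136 ≈ 129.89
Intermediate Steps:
y = 54 (y = -2 + (6 + (3 - 1*(-7))*5) = -2 + (6 + (3 + 7)*5) = -2 + (6 + 10*5) = -2 + (6 + 50) = -2 + 56 = 54)
-14*O(4, -1)*(-5) + ((-396 + (y - 507)/(798 - 390)) + 107) = -14*6*(-5) + ((-396 + (54 - 507)/(798 - 390)) + 107) = -84*(-5) + ((-396 - 453/408) + 107) = 420 + ((-396 - 453*1/408) + 107) = 420 + ((-396 - 151/136) + 107) = 420 + (-54007/136 + 107) = 420 - 39455/136 = 17665/136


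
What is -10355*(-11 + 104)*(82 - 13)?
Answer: -66448035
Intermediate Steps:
-10355*(-11 + 104)*(82 - 13) = -963015*69 = -10355*6417 = -66448035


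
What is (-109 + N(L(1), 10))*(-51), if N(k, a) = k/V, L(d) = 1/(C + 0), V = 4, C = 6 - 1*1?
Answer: 111129/20 ≈ 5556.5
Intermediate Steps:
C = 5 (C = 6 - 1 = 5)
L(d) = ⅕ (L(d) = 1/(5 + 0) = 1/5 = ⅕)
N(k, a) = k/4
(-109 + N(L(1), 10))*(-51) = (-109 + (¼)*(⅕))*(-51) = (-109 + 1/20)*(-51) = -2179/20*(-51) = 111129/20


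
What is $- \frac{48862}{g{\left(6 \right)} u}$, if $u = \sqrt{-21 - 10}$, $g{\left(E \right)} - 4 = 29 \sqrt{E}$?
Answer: $- \frac{97724 i \sqrt{31}}{77965} + \frac{708499 i \sqrt{186}}{77965} \approx 116.96 i$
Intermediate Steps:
$g{\left(E \right)} = 4 + 29 \sqrt{E}$
$u = i \sqrt{31}$ ($u = \sqrt{-31} = i \sqrt{31} \approx 5.5678 i$)
$- \frac{48862}{g{\left(6 \right)} u} = - \frac{48862}{\left(4 + 29 \sqrt{6}\right) i \sqrt{31}} = - \frac{48862}{i \sqrt{31} \left(4 + 29 \sqrt{6}\right)} = - 48862 \left(- \frac{i \sqrt{31}}{31 \left(4 + 29 \sqrt{6}\right)}\right) = \frac{48862 i \sqrt{31}}{31 \left(4 + 29 \sqrt{6}\right)}$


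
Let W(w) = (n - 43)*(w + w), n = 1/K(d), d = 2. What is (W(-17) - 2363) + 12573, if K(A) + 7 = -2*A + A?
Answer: 105082/9 ≈ 11676.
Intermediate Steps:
K(A) = -7 - A (K(A) = -7 + (-2*A + A) = -7 - A)
n = -⅑ (n = 1/(-7 - 1*2) = 1/(-7 - 2) = 1/(-9) = -⅑ ≈ -0.11111)
W(w) = -776*w/9 (W(w) = (-⅑ - 43)*(w + w) = -776*w/9)
(W(-17) - 2363) + 12573 = (-776/9*(-17) - 2363) + 12573 = (13192/9 - 2363) + 12573 = -8075/9 + 12573 = 105082/9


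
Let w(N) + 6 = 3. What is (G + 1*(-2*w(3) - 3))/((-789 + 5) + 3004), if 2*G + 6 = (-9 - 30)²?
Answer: 507/1480 ≈ 0.34257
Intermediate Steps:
w(N) = -3 (w(N) = -6 + 3 = -3)
G = 1515/2 (G = -3 + (-9 - 30)²/2 = -3 + (½)*(-39)² = -3 + (½)*1521 = -3 + 1521/2 = 1515/2 ≈ 757.50)
(G + 1*(-2*w(3) - 3))/((-789 + 5) + 3004) = (1515/2 + 1*(-2*(-3) - 3))/((-789 + 5) + 3004) = (1515/2 + 1*(6 - 3))/(-784 + 3004) = (1515/2 + 1*3)/2220 = (1515/2 + 3)*(1/2220) = (1521/2)*(1/2220) = 507/1480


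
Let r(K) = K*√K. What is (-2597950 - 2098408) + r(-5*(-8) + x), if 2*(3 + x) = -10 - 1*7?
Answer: -4696358 + 57*√114/4 ≈ -4.6962e+6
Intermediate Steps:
x = -23/2 (x = -3 + (-10 - 1*7)/2 = -3 + (-10 - 7)/2 = -3 + (½)*(-17) = -3 - 17/2 = -23/2 ≈ -11.500)
r(K) = K^(3/2)
(-2597950 - 2098408) + r(-5*(-8) + x) = (-2597950 - 2098408) + (-5*(-8) - 23/2)^(3/2) = -4696358 + (40 - 23/2)^(3/2) = -4696358 + (57/2)^(3/2) = -4696358 + 57*√114/4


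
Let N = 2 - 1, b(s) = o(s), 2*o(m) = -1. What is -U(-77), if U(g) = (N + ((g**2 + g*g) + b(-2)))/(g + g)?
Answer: 23717/308 ≈ 77.003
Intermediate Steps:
o(m) = -1/2 (o(m) = (1/2)*(-1) = -1/2)
b(s) = -1/2
N = 1
U(g) = (1/2 + 2*g**2)/(2*g) (U(g) = (1 + ((g**2 + g*g) - 1/2))/(g + g) = (1 + ((g**2 + g**2) - 1/2))/((2*g)) = (1/(2*g))*(1 + (2*g**2 - 1/2)) = (1/(2*g))*(1 + (-1/2 + 2*g**2)) = (1/(2*g))*(1/2 + 2*g**2) = (1/2 + 2*g**2)/(2*g))
-U(-77) = -(-77 + (1/4)/(-77)) = -(-77 + (1/4)*(-1/77)) = -(-77 - 1/308) = -1*(-23717/308) = 23717/308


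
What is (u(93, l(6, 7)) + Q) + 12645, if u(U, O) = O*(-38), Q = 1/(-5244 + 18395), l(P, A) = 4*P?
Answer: 154300684/13151 ≈ 11733.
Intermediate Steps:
Q = 1/13151 ≈ 7.6040e-5
u(U, O) = -38*O
(u(93, l(6, 7)) + Q) + 12645 = (-152*6 + 1/13151) + 12645 = (-38*24 + 1/13151) + 12645 = (-912 + 1/13151) + 12645 = -11993711/13151 + 12645 = 154300684/13151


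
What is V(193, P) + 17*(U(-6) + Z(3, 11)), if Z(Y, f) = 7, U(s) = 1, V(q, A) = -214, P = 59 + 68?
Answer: -78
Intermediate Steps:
P = 127
V(193, P) + 17*(U(-6) + Z(3, 11)) = -214 + 17*(1 + 7) = -214 + 17*8 = -214 + 136 = -78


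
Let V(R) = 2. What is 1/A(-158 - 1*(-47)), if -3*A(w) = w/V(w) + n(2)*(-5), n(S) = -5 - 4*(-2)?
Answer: 2/47 ≈ 0.042553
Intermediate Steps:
n(S) = 3 (n(S) = -5 + 8 = 3)
A(w) = 5 - w/6 (A(w) = -(w/2 + 3*(-5))/3 = -(w*(1/2) - 15)/3 = -(w/2 - 15)/3 = -(-15 + w/2)/3 = 5 - w/6)
1/A(-158 - 1*(-47)) = 1/(5 - (-158 - 1*(-47))/6) = 1/(5 - (-158 + 47)/6) = 1/(5 - 1/6*(-111)) = 1/(5 + 37/2) = 1/(47/2) = 2/47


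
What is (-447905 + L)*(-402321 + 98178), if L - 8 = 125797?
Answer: 97964460300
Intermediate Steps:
L = 125805 (L = 8 + 125797 = 125805)
(-447905 + L)*(-402321 + 98178) = (-447905 + 125805)*(-402321 + 98178) = -322100*(-304143) = 97964460300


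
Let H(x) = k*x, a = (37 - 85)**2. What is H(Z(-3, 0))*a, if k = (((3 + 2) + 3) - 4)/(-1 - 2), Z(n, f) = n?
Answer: 9216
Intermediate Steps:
k = -4/3 (k = ((5 + 3) - 4)/(-3) = (8 - 4)*(-1/3) = 4*(-1/3) = -4/3 ≈ -1.3333)
a = 2304 (a = (-48)**2 = 2304)
H(x) = -4*x/3
H(Z(-3, 0))*a = -4/3*(-3)*2304 = 4*2304 = 9216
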